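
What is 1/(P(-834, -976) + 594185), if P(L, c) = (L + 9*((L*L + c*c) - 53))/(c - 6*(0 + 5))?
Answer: 1006/582918233 ≈ 1.7258e-6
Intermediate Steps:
P(L, c) = (-477 + L + 9*L² + 9*c²)/(-30 + c) (P(L, c) = (L + 9*((L² + c²) - 53))/(c - 6*5) = (L + 9*(-53 + L² + c²))/(c - 30) = (L + (-477 + 9*L² + 9*c²))/(-30 + c) = (-477 + L + 9*L² + 9*c²)/(-30 + c))
1/(P(-834, -976) + 594185) = 1/((-477 - 834 + 9*(-834)² + 9*(-976)²)/(-30 - 976) + 594185) = 1/((-477 - 834 + 9*695556 + 9*952576)/(-1006) + 594185) = 1/(-(-477 - 834 + 6260004 + 8573184)/1006 + 594185) = 1/(-1/1006*14831877 + 594185) = 1/(-14831877/1006 + 594185) = 1/(582918233/1006) = 1006/582918233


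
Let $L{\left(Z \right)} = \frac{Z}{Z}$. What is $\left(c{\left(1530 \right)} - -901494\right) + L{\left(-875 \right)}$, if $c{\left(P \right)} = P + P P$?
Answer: $3243925$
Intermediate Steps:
$c{\left(P \right)} = P + P^{2}$
$L{\left(Z \right)} = 1$
$\left(c{\left(1530 \right)} - -901494\right) + L{\left(-875 \right)} = \left(1530 \left(1 + 1530\right) - -901494\right) + 1 = \left(1530 \cdot 1531 + 901494\right) + 1 = \left(2342430 + 901494\right) + 1 = 3243924 + 1 = 3243925$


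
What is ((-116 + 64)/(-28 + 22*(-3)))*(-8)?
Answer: -208/47 ≈ -4.4255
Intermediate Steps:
((-116 + 64)/(-28 + 22*(-3)))*(-8) = -52/(-28 - 66)*(-8) = -52/(-94)*(-8) = -52*(-1/94)*(-8) = (26/47)*(-8) = -208/47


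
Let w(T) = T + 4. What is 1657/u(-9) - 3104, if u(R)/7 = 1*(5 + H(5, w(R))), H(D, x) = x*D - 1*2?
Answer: -479673/154 ≈ -3114.8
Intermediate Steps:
w(T) = 4 + T
H(D, x) = -2 + D*x (H(D, x) = D*x - 2 = -2 + D*x)
u(R) = 161 + 35*R (u(R) = 7*(1*(5 + (-2 + 5*(4 + R)))) = 7*(1*(5 + (-2 + (20 + 5*R)))) = 7*(1*(5 + (18 + 5*R))) = 7*(1*(23 + 5*R)) = 7*(23 + 5*R) = 161 + 35*R)
1657/u(-9) - 3104 = 1657/(161 + 35*(-9)) - 3104 = 1657/(161 - 315) - 3104 = 1657/(-154) - 3104 = 1657*(-1/154) - 3104 = -1657/154 - 3104 = -479673/154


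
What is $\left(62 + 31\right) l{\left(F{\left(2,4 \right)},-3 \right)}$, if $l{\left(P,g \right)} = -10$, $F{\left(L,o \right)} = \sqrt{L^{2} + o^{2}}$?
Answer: $-930$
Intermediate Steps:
$\left(62 + 31\right) l{\left(F{\left(2,4 \right)},-3 \right)} = \left(62 + 31\right) \left(-10\right) = 93 \left(-10\right) = -930$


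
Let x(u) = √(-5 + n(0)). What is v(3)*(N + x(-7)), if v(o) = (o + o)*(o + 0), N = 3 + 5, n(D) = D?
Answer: 144 + 18*I*√5 ≈ 144.0 + 40.249*I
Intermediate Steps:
x(u) = I*√5 (x(u) = √(-5 + 0) = √(-5) = I*√5)
N = 8
v(o) = 2*o² (v(o) = (2*o)*o = 2*o²)
v(3)*(N + x(-7)) = (2*3²)*(8 + I*√5) = (2*9)*(8 + I*√5) = 18*(8 + I*√5) = 144 + 18*I*√5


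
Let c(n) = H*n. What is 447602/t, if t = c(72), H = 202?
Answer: 223801/7272 ≈ 30.776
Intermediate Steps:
c(n) = 202*n
t = 14544 (t = 202*72 = 14544)
447602/t = 447602/14544 = 447602*(1/14544) = 223801/7272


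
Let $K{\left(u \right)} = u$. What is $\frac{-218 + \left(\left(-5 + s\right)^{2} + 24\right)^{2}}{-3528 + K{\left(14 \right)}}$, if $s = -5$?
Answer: $- \frac{7579}{1757} \approx -4.3136$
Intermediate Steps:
$\frac{-218 + \left(\left(-5 + s\right)^{2} + 24\right)^{2}}{-3528 + K{\left(14 \right)}} = \frac{-218 + \left(\left(-5 - 5\right)^{2} + 24\right)^{2}}{-3528 + 14} = \frac{-218 + \left(\left(-10\right)^{2} + 24\right)^{2}}{-3514} = \left(-218 + \left(100 + 24\right)^{2}\right) \left(- \frac{1}{3514}\right) = \left(-218 + 124^{2}\right) \left(- \frac{1}{3514}\right) = \left(-218 + 15376\right) \left(- \frac{1}{3514}\right) = 15158 \left(- \frac{1}{3514}\right) = - \frac{7579}{1757}$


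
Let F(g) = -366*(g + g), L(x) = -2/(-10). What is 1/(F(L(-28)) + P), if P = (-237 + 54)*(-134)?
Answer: 5/121878 ≈ 4.1025e-5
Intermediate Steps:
L(x) = ⅕ (L(x) = -2*(-⅒) = ⅕)
F(g) = -732*g
P = 24522 (P = -183*(-134) = 24522)
1/(F(L(-28)) + P) = 1/(-732*⅕ + 24522) = 1/(-732/5 + 24522) = 1/(121878/5) = 5/121878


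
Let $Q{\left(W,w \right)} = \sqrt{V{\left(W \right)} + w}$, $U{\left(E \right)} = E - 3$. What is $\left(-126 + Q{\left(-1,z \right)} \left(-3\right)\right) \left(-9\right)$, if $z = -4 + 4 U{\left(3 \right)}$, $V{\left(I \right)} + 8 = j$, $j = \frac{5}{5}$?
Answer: $1134 + 27 i \sqrt{11} \approx 1134.0 + 89.549 i$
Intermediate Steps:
$U{\left(E \right)} = -3 + E$
$j = 1$ ($j = 5 \cdot \frac{1}{5} = 1$)
$V{\left(I \right)} = -7$ ($V{\left(I \right)} = -8 + 1 = -7$)
$z = -4$ ($z = -4 + 4 \left(-3 + 3\right) = -4 + 4 \cdot 0 = -4 + 0 = -4$)
$Q{\left(W,w \right)} = \sqrt{-7 + w}$
$\left(-126 + Q{\left(-1,z \right)} \left(-3\right)\right) \left(-9\right) = \left(-126 + \sqrt{-7 - 4} \left(-3\right)\right) \left(-9\right) = \left(-126 + \sqrt{-11} \left(-3\right)\right) \left(-9\right) = \left(-126 + i \sqrt{11} \left(-3\right)\right) \left(-9\right) = \left(-126 - 3 i \sqrt{11}\right) \left(-9\right) = 1134 + 27 i \sqrt{11}$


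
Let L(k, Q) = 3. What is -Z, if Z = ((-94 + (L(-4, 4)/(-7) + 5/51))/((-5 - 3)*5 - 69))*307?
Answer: -10338532/38913 ≈ -265.68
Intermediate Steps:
Z = 10338532/38913 (Z = ((-94 + (3/(-7) + 5/51))/((-5 - 3)*5 - 69))*307 = ((-94 + (3*(-⅐) + 5*(1/51)))/(-8*5 - 69))*307 = ((-94 + (-3/7 + 5/51))/(-40 - 69))*307 = ((-94 - 118/357)/(-109))*307 = -33676/357*(-1/109)*307 = (33676/38913)*307 = 10338532/38913 ≈ 265.68)
-Z = -1*10338532/38913 = -10338532/38913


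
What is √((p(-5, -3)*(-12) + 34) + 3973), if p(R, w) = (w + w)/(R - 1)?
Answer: √3995 ≈ 63.206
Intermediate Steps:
p(R, w) = 2*w/(-1 + R) (p(R, w) = (2*w)/(-1 + R) = 2*w/(-1 + R))
√((p(-5, -3)*(-12) + 34) + 3973) = √(((2*(-3)/(-1 - 5))*(-12) + 34) + 3973) = √(((2*(-3)/(-6))*(-12) + 34) + 3973) = √(((2*(-3)*(-⅙))*(-12) + 34) + 3973) = √((1*(-12) + 34) + 3973) = √((-12 + 34) + 3973) = √(22 + 3973) = √3995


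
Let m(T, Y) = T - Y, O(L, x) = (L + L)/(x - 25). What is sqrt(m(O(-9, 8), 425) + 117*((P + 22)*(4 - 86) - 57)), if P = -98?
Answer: 2*sqrt(52168189)/17 ≈ 849.74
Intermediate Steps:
O(L, x) = 2*L/(-25 + x) (O(L, x) = (2*L)/(-25 + x) = 2*L/(-25 + x))
sqrt(m(O(-9, 8), 425) + 117*((P + 22)*(4 - 86) - 57)) = sqrt((2*(-9)/(-25 + 8) - 1*425) + 117*((-98 + 22)*(4 - 86) - 57)) = sqrt((2*(-9)/(-17) - 425) + 117*(-76*(-82) - 57)) = sqrt((2*(-9)*(-1/17) - 425) + 117*(6232 - 57)) = sqrt((18/17 - 425) + 117*6175) = sqrt(-7207/17 + 722475) = sqrt(12274868/17) = 2*sqrt(52168189)/17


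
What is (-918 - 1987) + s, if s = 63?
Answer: -2842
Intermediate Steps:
(-918 - 1987) + s = (-918 - 1987) + 63 = -2905 + 63 = -2842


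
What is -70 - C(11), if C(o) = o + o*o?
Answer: -202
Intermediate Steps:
C(o) = o + o**2
-70 - C(11) = -70 - 11*(1 + 11) = -70 - 11*12 = -70 - 1*132 = -70 - 132 = -202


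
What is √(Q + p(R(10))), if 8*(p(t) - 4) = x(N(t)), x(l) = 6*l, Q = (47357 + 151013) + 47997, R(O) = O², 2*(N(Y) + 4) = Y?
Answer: √985622/2 ≈ 496.39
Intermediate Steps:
N(Y) = -4 + Y/2
Q = 246367 (Q = 198370 + 47997 = 246367)
p(t) = 1 + 3*t/8 (p(t) = 4 + (6*(-4 + t/2))/8 = 4 + (-24 + 3*t)/8 = 4 + (-3 + 3*t/8) = 1 + 3*t/8)
√(Q + p(R(10))) = √(246367 + (1 + (3/8)*10²)) = √(246367 + (1 + (3/8)*100)) = √(246367 + (1 + 75/2)) = √(246367 + 77/2) = √(492811/2) = √985622/2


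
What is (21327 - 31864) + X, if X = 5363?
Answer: -5174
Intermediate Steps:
(21327 - 31864) + X = (21327 - 31864) + 5363 = -10537 + 5363 = -5174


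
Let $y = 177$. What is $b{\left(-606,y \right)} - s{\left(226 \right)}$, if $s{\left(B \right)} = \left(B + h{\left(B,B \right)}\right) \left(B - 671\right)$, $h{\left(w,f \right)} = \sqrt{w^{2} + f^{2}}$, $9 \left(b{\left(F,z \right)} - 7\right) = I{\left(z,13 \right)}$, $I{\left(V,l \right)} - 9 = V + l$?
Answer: $\frac{905392}{9} + 100570 \sqrt{2} \approx 2.4283 \cdot 10^{5}$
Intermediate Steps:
$I{\left(V,l \right)} = 9 + V + l$ ($I{\left(V,l \right)} = 9 + \left(V + l\right) = 9 + V + l$)
$b{\left(F,z \right)} = \frac{85}{9} + \frac{z}{9}$ ($b{\left(F,z \right)} = 7 + \frac{9 + z + 13}{9} = 7 + \frac{22 + z}{9} = 7 + \left(\frac{22}{9} + \frac{z}{9}\right) = \frac{85}{9} + \frac{z}{9}$)
$h{\left(w,f \right)} = \sqrt{f^{2} + w^{2}}$
$s{\left(B \right)} = \left(-671 + B\right) \left(B + \sqrt{2} \sqrt{B^{2}}\right)$ ($s{\left(B \right)} = \left(B + \sqrt{B^{2} + B^{2}}\right) \left(B - 671\right) = \left(B + \sqrt{2 B^{2}}\right) \left(-671 + B\right) = \left(B + \sqrt{2} \sqrt{B^{2}}\right) \left(-671 + B\right) = \left(-671 + B\right) \left(B + \sqrt{2} \sqrt{B^{2}}\right)$)
$b{\left(-606,y \right)} - s{\left(226 \right)} = \left(\frac{85}{9} + \frac{1}{9} \cdot 177\right) - \left(226^{2} - 151646 - 671 \sqrt{2} \sqrt{226^{2}} + 226 \sqrt{2} \sqrt{226^{2}}\right) = \left(\frac{85}{9} + \frac{59}{3}\right) - \left(51076 - 151646 - 671 \sqrt{2} \sqrt{51076} + 226 \sqrt{2} \sqrt{51076}\right) = \frac{262}{9} - \left(51076 - 151646 - 671 \sqrt{2} \cdot 226 + 226 \sqrt{2} \cdot 226\right) = \frac{262}{9} - \left(51076 - 151646 - 151646 \sqrt{2} + 51076 \sqrt{2}\right) = \frac{262}{9} - \left(-100570 - 100570 \sqrt{2}\right) = \frac{262}{9} + \left(100570 + 100570 \sqrt{2}\right) = \frac{905392}{9} + 100570 \sqrt{2}$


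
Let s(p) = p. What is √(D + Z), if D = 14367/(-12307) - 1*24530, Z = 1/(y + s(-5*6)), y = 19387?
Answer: I*√1392190661282556478018/238226599 ≈ 156.62*I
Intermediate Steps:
Z = 1/19357 (Z = 1/(19387 - 5*6) = 1/(19387 - 30) = 1/19357 ≈ 5.1661e-5)
D = -301905077/12307 (D = 14367*(-1/12307) - 24530 = -14367/12307 - 24530 = -301905077/12307 ≈ -24531.)
√(D + Z) = √(-301905077/12307 + 1/19357) = √(-5843976563182/238226599) = I*√1392190661282556478018/238226599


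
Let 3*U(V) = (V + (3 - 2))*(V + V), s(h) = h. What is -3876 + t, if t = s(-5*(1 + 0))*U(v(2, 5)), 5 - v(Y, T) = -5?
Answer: -12728/3 ≈ -4242.7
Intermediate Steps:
v(Y, T) = 10 (v(Y, T) = 5 - 1*(-5) = 5 + 5 = 10)
U(V) = 2*V*(1 + V)/3 (U(V) = ((V + (3 - 2))*(V + V))/3 = ((V + 1)*(2*V))/3 = ((1 + V)*(2*V))/3 = (2*V*(1 + V))/3 = 2*V*(1 + V)/3)
t = -1100/3 (t = (-5*(1 + 0))*((2/3)*10*(1 + 10)) = (-5*1)*((2/3)*10*11) = -5*220/3 = -1100/3 ≈ -366.67)
-3876 + t = -3876 - 1100/3 = -12728/3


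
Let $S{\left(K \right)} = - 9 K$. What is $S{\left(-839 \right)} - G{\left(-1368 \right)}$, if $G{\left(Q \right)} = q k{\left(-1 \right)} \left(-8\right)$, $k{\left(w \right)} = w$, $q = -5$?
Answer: $7591$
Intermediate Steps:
$G{\left(Q \right)} = -40$ ($G{\left(Q \right)} = \left(-5\right) \left(-1\right) \left(-8\right) = 5 \left(-8\right) = -40$)
$S{\left(-839 \right)} - G{\left(-1368 \right)} = \left(-9\right) \left(-839\right) - -40 = 7551 + 40 = 7591$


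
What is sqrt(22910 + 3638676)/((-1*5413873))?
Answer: -sqrt(3661586)/5413873 ≈ -0.00035345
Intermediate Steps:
sqrt(22910 + 3638676)/((-1*5413873)) = sqrt(3661586)/(-5413873) = sqrt(3661586)*(-1/5413873) = -sqrt(3661586)/5413873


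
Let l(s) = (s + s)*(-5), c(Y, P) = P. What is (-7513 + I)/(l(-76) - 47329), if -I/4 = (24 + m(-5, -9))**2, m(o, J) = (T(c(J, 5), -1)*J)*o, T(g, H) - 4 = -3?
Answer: 26557/46569 ≈ 0.57027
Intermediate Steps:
T(g, H) = 1 (T(g, H) = 4 - 3 = 1)
m(o, J) = J*o (m(o, J) = (1*J)*o = J*o)
I = -19044 (I = -4*(24 - 9*(-5))**2 = -4*(24 + 45)**2 = -4*69**2 = -4*4761 = -19044)
l(s) = -10*s (l(s) = (2*s)*(-5) = -10*s)
(-7513 + I)/(l(-76) - 47329) = (-7513 - 19044)/(-10*(-76) - 47329) = -26557/(760 - 47329) = -26557/(-46569) = -26557*(-1/46569) = 26557/46569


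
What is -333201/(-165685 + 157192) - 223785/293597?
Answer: 31975402664/831173107 ≈ 38.470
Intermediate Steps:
-333201/(-165685 + 157192) - 223785/293597 = -333201/(-8493) - 223785*1/293597 = -333201*(-1/8493) - 223785/293597 = 111067/2831 - 223785/293597 = 31975402664/831173107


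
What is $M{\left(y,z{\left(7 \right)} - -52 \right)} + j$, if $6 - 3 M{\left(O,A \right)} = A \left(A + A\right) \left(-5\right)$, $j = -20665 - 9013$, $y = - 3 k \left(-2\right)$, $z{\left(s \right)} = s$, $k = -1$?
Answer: $- \frac{54218}{3} \approx -18073.0$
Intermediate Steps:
$y = -6$ ($y = \left(-3\right) \left(-1\right) \left(-2\right) = 3 \left(-2\right) = -6$)
$j = -29678$ ($j = -20665 - 9013 = -29678$)
$M{\left(O,A \right)} = 2 + \frac{10 A^{2}}{3}$ ($M{\left(O,A \right)} = 2 - \frac{A \left(A + A\right) \left(-5\right)}{3} = 2 - \frac{A 2 A \left(-5\right)}{3} = 2 - \frac{2 A^{2} \left(-5\right)}{3} = 2 - \frac{\left(-10\right) A^{2}}{3} = 2 + \frac{10 A^{2}}{3}$)
$M{\left(y,z{\left(7 \right)} - -52 \right)} + j = \left(2 + \frac{10 \left(7 - -52\right)^{2}}{3}\right) - 29678 = \left(2 + \frac{10 \left(7 + 52\right)^{2}}{3}\right) - 29678 = \left(2 + \frac{10 \cdot 59^{2}}{3}\right) - 29678 = \left(2 + \frac{10}{3} \cdot 3481\right) - 29678 = \left(2 + \frac{34810}{3}\right) - 29678 = \frac{34816}{3} - 29678 = - \frac{54218}{3}$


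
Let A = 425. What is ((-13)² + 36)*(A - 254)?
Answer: 35055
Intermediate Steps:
((-13)² + 36)*(A - 254) = ((-13)² + 36)*(425 - 254) = (169 + 36)*171 = 205*171 = 35055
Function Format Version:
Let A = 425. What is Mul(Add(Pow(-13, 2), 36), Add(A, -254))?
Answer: 35055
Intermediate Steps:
Mul(Add(Pow(-13, 2), 36), Add(A, -254)) = Mul(Add(Pow(-13, 2), 36), Add(425, -254)) = Mul(Add(169, 36), 171) = Mul(205, 171) = 35055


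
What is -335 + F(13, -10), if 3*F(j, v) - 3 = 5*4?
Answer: -982/3 ≈ -327.33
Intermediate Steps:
F(j, v) = 23/3 (F(j, v) = 1 + (5*4)/3 = 1 + (1/3)*20 = 1 + 20/3 = 23/3)
-335 + F(13, -10) = -335 + 23/3 = -982/3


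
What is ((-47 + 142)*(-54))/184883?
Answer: -5130/184883 ≈ -0.027747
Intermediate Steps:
((-47 + 142)*(-54))/184883 = (95*(-54))*(1/184883) = -5130*1/184883 = -5130/184883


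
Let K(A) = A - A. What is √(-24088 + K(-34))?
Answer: 2*I*√6022 ≈ 155.2*I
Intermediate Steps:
K(A) = 0
√(-24088 + K(-34)) = √(-24088 + 0) = √(-24088) = 2*I*√6022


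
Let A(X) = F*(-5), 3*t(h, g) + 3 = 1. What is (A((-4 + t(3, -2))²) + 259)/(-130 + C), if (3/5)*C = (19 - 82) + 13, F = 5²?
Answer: -201/320 ≈ -0.62813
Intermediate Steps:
t(h, g) = -⅔ (t(h, g) = -1 + (⅓)*1 = -1 + ⅓ = -⅔)
F = 25
C = -250/3 (C = 5*((19 - 82) + 13)/3 = 5*(-63 + 13)/3 = (5/3)*(-50) = -250/3 ≈ -83.333)
A(X) = -125 (A(X) = 25*(-5) = -125)
(A((-4 + t(3, -2))²) + 259)/(-130 + C) = (-125 + 259)/(-130 - 250/3) = 134/(-640/3) = 134*(-3/640) = -201/320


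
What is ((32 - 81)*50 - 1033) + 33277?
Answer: 29794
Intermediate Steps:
((32 - 81)*50 - 1033) + 33277 = (-49*50 - 1033) + 33277 = (-2450 - 1033) + 33277 = -3483 + 33277 = 29794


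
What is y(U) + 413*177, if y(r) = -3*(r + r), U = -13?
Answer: 73179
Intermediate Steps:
y(r) = -6*r
y(U) + 413*177 = -6*(-13) + 413*177 = 78 + 73101 = 73179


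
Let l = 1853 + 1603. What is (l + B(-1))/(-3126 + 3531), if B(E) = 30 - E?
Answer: 3487/405 ≈ 8.6099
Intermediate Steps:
l = 3456
(l + B(-1))/(-3126 + 3531) = (3456 + (30 - 1*(-1)))/(-3126 + 3531) = (3456 + (30 + 1))/405 = (3456 + 31)*(1/405) = 3487*(1/405) = 3487/405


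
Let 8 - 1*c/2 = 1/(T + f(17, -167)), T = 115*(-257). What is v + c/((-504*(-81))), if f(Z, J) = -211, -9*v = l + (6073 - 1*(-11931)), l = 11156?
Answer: -1968570599951/607583592 ≈ -3240.0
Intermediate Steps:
T = -29555
v = -3240 (v = -(11156 + (6073 - 1*(-11931)))/9 = -(11156 + (6073 + 11931))/9 = -(11156 + 18004)/9 = -⅑*29160 = -3240)
c = 238129/14883 (c = 16 - 2/(-29555 - 211) = 16 - 2/(-29766) = 16 - 2*(-1/29766) = 16 + 1/14883 = 238129/14883 ≈ 16.000)
v + c/((-504*(-81))) = -3240 + 238129/(14883*((-504*(-81)))) = -3240 + (238129/14883)/40824 = -3240 + (238129/14883)*(1/40824) = -3240 + 238129/607583592 = -1968570599951/607583592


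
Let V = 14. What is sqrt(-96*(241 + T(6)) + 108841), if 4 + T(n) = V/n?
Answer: sqrt(85865) ≈ 293.03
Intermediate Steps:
T(n) = -4 + 14/n
sqrt(-96*(241 + T(6)) + 108841) = sqrt(-96*(241 + (-4 + 14/6)) + 108841) = sqrt(-96*(241 + (-4 + 14*(1/6))) + 108841) = sqrt(-96*(241 + (-4 + 7/3)) + 108841) = sqrt(-96*(241 - 5/3) + 108841) = sqrt(-96*718/3 + 108841) = sqrt(-22976 + 108841) = sqrt(85865)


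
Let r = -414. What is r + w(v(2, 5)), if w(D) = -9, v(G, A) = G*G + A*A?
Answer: -423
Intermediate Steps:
v(G, A) = A**2 + G**2 (v(G, A) = G**2 + A**2 = A**2 + G**2)
r + w(v(2, 5)) = -414 - 9 = -423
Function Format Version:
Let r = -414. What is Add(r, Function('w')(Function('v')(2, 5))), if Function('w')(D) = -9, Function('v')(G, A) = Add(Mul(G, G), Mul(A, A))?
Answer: -423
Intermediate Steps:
Function('v')(G, A) = Add(Pow(A, 2), Pow(G, 2)) (Function('v')(G, A) = Add(Pow(G, 2), Pow(A, 2)) = Add(Pow(A, 2), Pow(G, 2)))
Add(r, Function('w')(Function('v')(2, 5))) = Add(-414, -9) = -423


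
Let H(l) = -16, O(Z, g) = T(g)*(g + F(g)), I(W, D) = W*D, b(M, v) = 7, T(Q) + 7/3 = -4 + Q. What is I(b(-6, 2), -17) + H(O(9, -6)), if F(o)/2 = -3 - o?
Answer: -135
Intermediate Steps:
T(Q) = -19/3 + Q (T(Q) = -7/3 + (-4 + Q) = -19/3 + Q)
F(o) = -6 - 2*o (F(o) = 2*(-3 - o) = -6 - 2*o)
I(W, D) = D*W
O(Z, g) = (-6 - g)*(-19/3 + g) (O(Z, g) = (-19/3 + g)*(g + (-6 - 2*g)) = (-19/3 + g)*(-6 - g) = (-6 - g)*(-19/3 + g))
I(b(-6, 2), -17) + H(O(9, -6)) = -17*7 - 16 = -119 - 16 = -135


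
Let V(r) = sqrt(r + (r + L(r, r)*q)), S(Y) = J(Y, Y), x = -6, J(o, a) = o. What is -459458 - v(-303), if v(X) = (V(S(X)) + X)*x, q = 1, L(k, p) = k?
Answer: -461276 + 18*I*sqrt(101) ≈ -4.6128e+5 + 180.9*I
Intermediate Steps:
S(Y) = Y
V(r) = sqrt(3)*sqrt(r) (V(r) = sqrt(r + (r + r*1)) = sqrt(r + (r + r)) = sqrt(r + 2*r) = sqrt(3*r) = sqrt(3)*sqrt(r))
v(X) = -6*X - 6*sqrt(3)*sqrt(X) (v(X) = (sqrt(3)*sqrt(X) + X)*(-6) = (X + sqrt(3)*sqrt(X))*(-6) = -6*X - 6*sqrt(3)*sqrt(X))
-459458 - v(-303) = -459458 - (-6*(-303) - 6*sqrt(3)*sqrt(-303)) = -459458 - (1818 - 6*sqrt(3)*I*sqrt(303)) = -459458 - (1818 - 18*I*sqrt(101)) = -459458 + (-1818 + 18*I*sqrt(101)) = -461276 + 18*I*sqrt(101)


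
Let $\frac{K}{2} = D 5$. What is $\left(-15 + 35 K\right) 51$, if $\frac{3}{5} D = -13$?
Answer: $-387515$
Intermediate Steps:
$D = - \frac{65}{3}$ ($D = \frac{5}{3} \left(-13\right) = - \frac{65}{3} \approx -21.667$)
$K = - \frac{650}{3}$ ($K = 2 \left(\left(- \frac{65}{3}\right) 5\right) = 2 \left(- \frac{325}{3}\right) = - \frac{650}{3} \approx -216.67$)
$\left(-15 + 35 K\right) 51 = \left(-15 + 35 \left(- \frac{650}{3}\right)\right) 51 = \left(-15 - \frac{22750}{3}\right) 51 = \left(- \frac{22795}{3}\right) 51 = -387515$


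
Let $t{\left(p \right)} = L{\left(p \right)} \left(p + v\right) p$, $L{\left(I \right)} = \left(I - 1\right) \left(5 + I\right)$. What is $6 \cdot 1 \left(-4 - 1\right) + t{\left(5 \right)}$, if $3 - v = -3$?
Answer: $2170$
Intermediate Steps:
$L{\left(I \right)} = \left(-1 + I\right) \left(5 + I\right)$
$v = 6$ ($v = 3 - -3 = 3 + 3 = 6$)
$t{\left(p \right)} = p \left(6 + p\right) \left(-5 + p^{2} + 4 p\right)$ ($t{\left(p \right)} = \left(-5 + p^{2} + 4 p\right) \left(p + 6\right) p = \left(-5 + p^{2} + 4 p\right) \left(6 + p\right) p = \left(6 + p\right) \left(-5 + p^{2} + 4 p\right) p = p \left(6 + p\right) \left(-5 + p^{2} + 4 p\right)$)
$6 \cdot 1 \left(-4 - 1\right) + t{\left(5 \right)} = 6 \cdot 1 \left(-4 - 1\right) + 5 \left(6 + 5\right) \left(-5 + 5^{2} + 4 \cdot 5\right) = 6 \cdot 1 \left(-5\right) + 5 \cdot 11 \left(-5 + 25 + 20\right) = 6 \left(-5\right) + 5 \cdot 11 \cdot 40 = -30 + 2200 = 2170$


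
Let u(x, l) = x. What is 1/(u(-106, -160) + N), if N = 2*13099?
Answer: 1/26092 ≈ 3.8326e-5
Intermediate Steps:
N = 26198
1/(u(-106, -160) + N) = 1/(-106 + 26198) = 1/26092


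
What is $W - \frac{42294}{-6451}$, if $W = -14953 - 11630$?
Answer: $- \frac{171444639}{6451} \approx -26576.0$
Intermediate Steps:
$W = -26583$
$W - \frac{42294}{-6451} = -26583 - \frac{42294}{-6451} = -26583 - - \frac{42294}{6451} = -26583 + \frac{42294}{6451} = - \frac{171444639}{6451}$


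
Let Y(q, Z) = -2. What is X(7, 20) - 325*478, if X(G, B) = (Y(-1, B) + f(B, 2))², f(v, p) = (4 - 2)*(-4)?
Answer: -155250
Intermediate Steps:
f(v, p) = -8 (f(v, p) = 2*(-4) = -8)
X(G, B) = 100 (X(G, B) = (-2 - 8)² = (-10)² = 100)
X(7, 20) - 325*478 = 100 - 325*478 = 100 - 155350 = -155250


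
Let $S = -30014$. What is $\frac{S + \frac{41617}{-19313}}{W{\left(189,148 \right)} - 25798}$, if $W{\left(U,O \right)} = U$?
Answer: $\frac{579701999}{494586617} \approx 1.1721$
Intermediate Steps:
$\frac{S + \frac{41617}{-19313}}{W{\left(189,148 \right)} - 25798} = \frac{-30014 + \frac{41617}{-19313}}{189 - 25798} = \frac{-30014 + 41617 \left(- \frac{1}{19313}\right)}{-25609} = \left(-30014 - \frac{41617}{19313}\right) \left(- \frac{1}{25609}\right) = \left(- \frac{579701999}{19313}\right) \left(- \frac{1}{25609}\right) = \frac{579701999}{494586617}$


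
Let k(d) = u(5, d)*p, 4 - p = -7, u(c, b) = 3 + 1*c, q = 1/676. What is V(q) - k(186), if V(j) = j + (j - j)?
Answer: -59487/676 ≈ -87.999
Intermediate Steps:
q = 1/676 ≈ 0.0014793
u(c, b) = 3 + c
V(j) = j (V(j) = j + 0 = j)
p = 11 (p = 4 - 1*(-7) = 4 + 7 = 11)
k(d) = 88 (k(d) = (3 + 5)*11 = 8*11 = 88)
V(q) - k(186) = 1/676 - 1*88 = 1/676 - 88 = -59487/676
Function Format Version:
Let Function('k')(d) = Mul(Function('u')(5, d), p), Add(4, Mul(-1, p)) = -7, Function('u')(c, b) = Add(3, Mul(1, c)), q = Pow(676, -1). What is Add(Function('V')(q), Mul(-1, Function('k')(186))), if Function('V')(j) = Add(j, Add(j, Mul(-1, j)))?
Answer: Rational(-59487, 676) ≈ -87.999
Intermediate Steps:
q = Rational(1, 676) ≈ 0.0014793
Function('u')(c, b) = Add(3, c)
Function('V')(j) = j (Function('V')(j) = Add(j, 0) = j)
p = 11 (p = Add(4, Mul(-1, -7)) = Add(4, 7) = 11)
Function('k')(d) = 88 (Function('k')(d) = Mul(Add(3, 5), 11) = Mul(8, 11) = 88)
Add(Function('V')(q), Mul(-1, Function('k')(186))) = Add(Rational(1, 676), Mul(-1, 88)) = Add(Rational(1, 676), -88) = Rational(-59487, 676)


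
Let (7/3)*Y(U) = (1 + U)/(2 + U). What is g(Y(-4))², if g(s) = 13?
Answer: 169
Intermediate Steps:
Y(U) = 3*(1 + U)/(7*(2 + U)) (Y(U) = 3*((1 + U)/(2 + U))/7 = 3*(1 + U)/(7*(2 + U)))
g(Y(-4))² = 13² = 169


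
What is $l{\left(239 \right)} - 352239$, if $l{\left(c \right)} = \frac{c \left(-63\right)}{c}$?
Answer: $-352302$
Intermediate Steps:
$l{\left(c \right)} = -63$ ($l{\left(c \right)} = \frac{\left(-63\right) c}{c} = -63$)
$l{\left(239 \right)} - 352239 = -63 - 352239 = -352302$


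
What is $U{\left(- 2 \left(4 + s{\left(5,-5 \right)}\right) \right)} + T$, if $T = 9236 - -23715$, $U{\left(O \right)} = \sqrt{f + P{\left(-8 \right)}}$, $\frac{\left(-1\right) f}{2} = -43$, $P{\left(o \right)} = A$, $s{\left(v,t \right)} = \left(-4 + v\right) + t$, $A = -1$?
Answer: $32951 + \sqrt{85} \approx 32960.0$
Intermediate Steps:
$s{\left(v,t \right)} = -4 + t + v$
$P{\left(o \right)} = -1$
$f = 86$ ($f = \left(-2\right) \left(-43\right) = 86$)
$U{\left(O \right)} = \sqrt{85}$ ($U{\left(O \right)} = \sqrt{86 - 1} = \sqrt{85}$)
$T = 32951$ ($T = 9236 + 23715 = 32951$)
$U{\left(- 2 \left(4 + s{\left(5,-5 \right)}\right) \right)} + T = \sqrt{85} + 32951 = 32951 + \sqrt{85}$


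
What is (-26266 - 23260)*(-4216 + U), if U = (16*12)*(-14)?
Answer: 341927504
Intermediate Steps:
U = -2688 (U = 192*(-14) = -2688)
(-26266 - 23260)*(-4216 + U) = (-26266 - 23260)*(-4216 - 2688) = -49526*(-6904) = 341927504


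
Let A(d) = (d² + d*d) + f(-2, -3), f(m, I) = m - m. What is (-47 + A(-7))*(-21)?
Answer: -1071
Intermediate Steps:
f(m, I) = 0
A(d) = 2*d² (A(d) = (d² + d*d) + 0 = (d² + d²) + 0 = 2*d² + 0 = 2*d²)
(-47 + A(-7))*(-21) = (-47 + 2*(-7)²)*(-21) = (-47 + 2*49)*(-21) = (-47 + 98)*(-21) = 51*(-21) = -1071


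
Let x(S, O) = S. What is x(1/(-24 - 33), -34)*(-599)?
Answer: 599/57 ≈ 10.509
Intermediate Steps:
x(1/(-24 - 33), -34)*(-599) = -599/(-24 - 33) = -599/(-57) = -1/57*(-599) = 599/57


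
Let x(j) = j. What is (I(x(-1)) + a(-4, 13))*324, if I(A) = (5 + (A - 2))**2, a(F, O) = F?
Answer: 0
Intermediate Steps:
I(A) = (3 + A)**2 (I(A) = (5 + (-2 + A))**2 = (3 + A)**2)
(I(x(-1)) + a(-4, 13))*324 = ((3 - 1)**2 - 4)*324 = (2**2 - 4)*324 = (4 - 4)*324 = 0*324 = 0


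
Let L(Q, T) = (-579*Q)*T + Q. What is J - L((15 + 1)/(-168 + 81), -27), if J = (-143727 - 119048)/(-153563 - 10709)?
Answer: 41114516593/14291664 ≈ 2876.8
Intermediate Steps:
L(Q, T) = Q - 579*Q*T (L(Q, T) = -579*Q*T + Q = Q - 579*Q*T)
J = 262775/164272 (J = -262775/(-164272) = -262775*(-1/164272) = 262775/164272 ≈ 1.5996)
J - L((15 + 1)/(-168 + 81), -27) = 262775/164272 - (15 + 1)/(-168 + 81)*(1 - 579*(-27)) = 262775/164272 - 16/(-87)*(1 + 15633) = 262775/164272 - 16*(-1/87)*15634 = 262775/164272 - (-16)*15634/87 = 262775/164272 - 1*(-250144/87) = 262775/164272 + 250144/87 = 41114516593/14291664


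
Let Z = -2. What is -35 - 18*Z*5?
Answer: 145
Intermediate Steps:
-35 - 18*Z*5 = -35 - (-36)*5 = -35 - 18*(-10) = -35 + 180 = 145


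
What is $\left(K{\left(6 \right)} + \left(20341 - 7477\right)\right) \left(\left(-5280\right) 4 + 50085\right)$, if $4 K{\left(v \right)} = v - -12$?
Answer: $\frac{745472205}{2} \approx 3.7274 \cdot 10^{8}$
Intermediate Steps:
$K{\left(v \right)} = 3 + \frac{v}{4}$ ($K{\left(v \right)} = \frac{v - -12}{4} = \frac{v + 12}{4} = \frac{12 + v}{4} = 3 + \frac{v}{4}$)
$\left(K{\left(6 \right)} + \left(20341 - 7477\right)\right) \left(\left(-5280\right) 4 + 50085\right) = \left(\left(3 + \frac{1}{4} \cdot 6\right) + \left(20341 - 7477\right)\right) \left(\left(-5280\right) 4 + 50085\right) = \left(\left(3 + \frac{3}{2}\right) + \left(20341 - 7477\right)\right) \left(-21120 + 50085\right) = \left(\frac{9}{2} + 12864\right) 28965 = \frac{25737}{2} \cdot 28965 = \frac{745472205}{2}$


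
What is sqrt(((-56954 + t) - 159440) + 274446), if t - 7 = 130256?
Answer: sqrt(188315) ≈ 433.95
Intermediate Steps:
t = 130263 (t = 7 + 130256 = 130263)
sqrt(((-56954 + t) - 159440) + 274446) = sqrt(((-56954 + 130263) - 159440) + 274446) = sqrt((73309 - 159440) + 274446) = sqrt(-86131 + 274446) = sqrt(188315)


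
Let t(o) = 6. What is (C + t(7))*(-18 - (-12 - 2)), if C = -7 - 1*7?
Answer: 32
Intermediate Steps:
C = -14 (C = -7 - 7 = -14)
(C + t(7))*(-18 - (-12 - 2)) = (-14 + 6)*(-18 - (-12 - 2)) = -8*(-18 - 1*(-14)) = -8*(-18 + 14) = -8*(-4) = 32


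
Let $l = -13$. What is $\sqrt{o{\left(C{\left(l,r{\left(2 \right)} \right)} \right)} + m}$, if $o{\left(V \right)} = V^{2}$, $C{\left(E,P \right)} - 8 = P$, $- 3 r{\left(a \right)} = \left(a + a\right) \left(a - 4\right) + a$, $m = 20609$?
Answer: $3 \sqrt{2301} \approx 143.91$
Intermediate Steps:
$r{\left(a \right)} = - \frac{a}{3} - \frac{2 a \left(-4 + a\right)}{3}$ ($r{\left(a \right)} = - \frac{\left(a + a\right) \left(a - 4\right) + a}{3} = - \frac{2 a \left(-4 + a\right) + a}{3} = - \frac{a + 2 a \left(-4 + a\right)}{3} = - \frac{a}{3} - \frac{2 a \left(-4 + a\right)}{3}$)
$C{\left(E,P \right)} = 8 + P$
$\sqrt{o{\left(C{\left(l,r{\left(2 \right)} \right)} \right)} + m} = \sqrt{\left(8 + \frac{1}{3} \cdot 2 \left(7 - 4\right)\right)^{2} + 20609} = \sqrt{\left(8 + \frac{1}{3} \cdot 2 \cdot 3\right)^{2} + 20609} = \sqrt{\left(8 + 2\right)^{2} + 20609} = \sqrt{10^{2} + 20609} = \sqrt{100 + 20609} = \sqrt{20709} = 3 \sqrt{2301}$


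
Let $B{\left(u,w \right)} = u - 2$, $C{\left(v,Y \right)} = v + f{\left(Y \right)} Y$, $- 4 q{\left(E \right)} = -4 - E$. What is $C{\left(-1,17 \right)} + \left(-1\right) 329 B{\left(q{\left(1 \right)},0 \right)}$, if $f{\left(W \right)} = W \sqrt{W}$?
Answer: $\frac{983}{4} + 289 \sqrt{17} \approx 1437.3$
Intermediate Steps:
$q{\left(E \right)} = 1 + \frac{E}{4}$ ($q{\left(E \right)} = - \frac{-4 - E}{4} = 1 + \frac{E}{4}$)
$f{\left(W \right)} = W^{\frac{3}{2}}$
$C{\left(v,Y \right)} = v + Y^{\frac{5}{2}}$ ($C{\left(v,Y \right)} = v + Y^{\frac{3}{2}} Y = v + Y^{\frac{5}{2}}$)
$B{\left(u,w \right)} = -2 + u$
$C{\left(-1,17 \right)} + \left(-1\right) 329 B{\left(q{\left(1 \right)},0 \right)} = \left(-1 + 17^{\frac{5}{2}}\right) + \left(-1\right) 329 \left(-2 + \left(1 + \frac{1}{4} \cdot 1\right)\right) = \left(-1 + 289 \sqrt{17}\right) - 329 \left(-2 + \left(1 + \frac{1}{4}\right)\right) = \left(-1 + 289 \sqrt{17}\right) - 329 \left(-2 + \frac{5}{4}\right) = \left(-1 + 289 \sqrt{17}\right) - - \frac{987}{4} = \left(-1 + 289 \sqrt{17}\right) + \frac{987}{4} = \frac{983}{4} + 289 \sqrt{17}$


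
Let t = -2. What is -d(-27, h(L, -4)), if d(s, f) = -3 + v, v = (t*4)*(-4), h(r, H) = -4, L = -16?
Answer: -29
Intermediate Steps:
v = 32 (v = -2*4*(-4) = -8*(-4) = 32)
d(s, f) = 29 (d(s, f) = -3 + 32 = 29)
-d(-27, h(L, -4)) = -1*29 = -29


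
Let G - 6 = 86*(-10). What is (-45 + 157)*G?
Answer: -95648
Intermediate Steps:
G = -854 (G = 6 + 86*(-10) = 6 - 860 = -854)
(-45 + 157)*G = (-45 + 157)*(-854) = 112*(-854) = -95648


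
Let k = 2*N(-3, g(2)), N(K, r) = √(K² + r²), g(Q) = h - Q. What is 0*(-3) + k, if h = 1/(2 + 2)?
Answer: √193/2 ≈ 6.9462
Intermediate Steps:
h = ¼ (h = 1/4 = ¼ ≈ 0.25000)
g(Q) = ¼ - Q
k = √193/2 (k = 2*√((-3)² + (¼ - 1*2)²) = 2*√(9 + (¼ - 2)²) = 2*√(9 + (-7/4)²) = 2*√(9 + 49/16) = 2*√(193/16) = 2*(√193/4) = √193/2 ≈ 6.9462)
0*(-3) + k = 0*(-3) + √193/2 = 0 + √193/2 = √193/2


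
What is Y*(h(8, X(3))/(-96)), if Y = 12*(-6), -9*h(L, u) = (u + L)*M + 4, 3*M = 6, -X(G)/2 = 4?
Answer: -⅓ ≈ -0.33333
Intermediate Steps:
X(G) = -8 (X(G) = -2*4 = -8)
M = 2 (M = (⅓)*6 = 2)
h(L, u) = -4/9 - 2*L/9 - 2*u/9 (h(L, u) = -((u + L)*2 + 4)/9 = -((L + u)*2 + 4)/9 = -((2*L + 2*u) + 4)/9 = -(4 + 2*L + 2*u)/9 = -4/9 - 2*L/9 - 2*u/9)
Y = -72
Y*(h(8, X(3))/(-96)) = -72*(-4/9 - 2/9*8 - 2/9*(-8))/(-96) = -72*(-4/9 - 16/9 + 16/9)*(-1)/96 = -(-32)*(-1)/96 = -72*1/216 = -⅓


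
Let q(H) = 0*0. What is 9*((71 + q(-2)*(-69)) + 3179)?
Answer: 29250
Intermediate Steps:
q(H) = 0
9*((71 + q(-2)*(-69)) + 3179) = 9*((71 + 0*(-69)) + 3179) = 9*((71 + 0) + 3179) = 9*(71 + 3179) = 9*3250 = 29250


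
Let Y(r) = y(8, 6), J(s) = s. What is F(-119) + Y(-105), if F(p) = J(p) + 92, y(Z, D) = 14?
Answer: -13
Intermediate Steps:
Y(r) = 14
F(p) = 92 + p (F(p) = p + 92 = 92 + p)
F(-119) + Y(-105) = (92 - 119) + 14 = -27 + 14 = -13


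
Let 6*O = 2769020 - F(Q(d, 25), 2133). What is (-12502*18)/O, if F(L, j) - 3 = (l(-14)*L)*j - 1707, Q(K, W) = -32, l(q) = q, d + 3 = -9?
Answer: -7182/9655 ≈ -0.74386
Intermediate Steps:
d = -12 (d = -3 - 9 = -12)
F(L, j) = -1704 - 14*L*j (F(L, j) = 3 + ((-14*L)*j - 1707) = 3 + (-14*L*j - 1707) = 3 + (-1707 - 14*L*j) = -1704 - 14*L*j)
O = 907570/3 (O = (2769020 - (-1704 - 14*(-32)*2133))/6 = (2769020 - (-1704 + 955584))/6 = (2769020 - 1*953880)/6 = (2769020 - 953880)/6 = (1/6)*1815140 = 907570/3 ≈ 3.0252e+5)
(-12502*18)/O = (-12502*18)/(907570/3) = -225036*3/907570 = -7182/9655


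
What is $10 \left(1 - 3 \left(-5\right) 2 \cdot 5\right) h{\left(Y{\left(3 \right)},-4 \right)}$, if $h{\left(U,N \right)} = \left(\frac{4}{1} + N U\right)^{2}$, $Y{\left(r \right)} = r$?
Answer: $96640$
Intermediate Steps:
$h{\left(U,N \right)} = \left(4 + N U\right)^{2}$ ($h{\left(U,N \right)} = \left(4 \cdot 1 + N U\right)^{2} = \left(4 + N U\right)^{2}$)
$10 \left(1 - 3 \left(-5\right) 2 \cdot 5\right) h{\left(Y{\left(3 \right)},-4 \right)} = 10 \left(1 - 3 \left(-5\right) 2 \cdot 5\right) \left(4 - 12\right)^{2} = 10 \left(1 - 3 \left(\left(-10\right) 5\right)\right) \left(4 - 12\right)^{2} = 10 \left(1 - -150\right) \left(-8\right)^{2} = 10 \left(1 + 150\right) 64 = 10 \cdot 151 \cdot 64 = 1510 \cdot 64 = 96640$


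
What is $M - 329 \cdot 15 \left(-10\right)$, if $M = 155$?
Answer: $49505$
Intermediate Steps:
$M - 329 \cdot 15 \left(-10\right) = 155 - 329 \cdot 15 \left(-10\right) = 155 - -49350 = 155 + 49350 = 49505$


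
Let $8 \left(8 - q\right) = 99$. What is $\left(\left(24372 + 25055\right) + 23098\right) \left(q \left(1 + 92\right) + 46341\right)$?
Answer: $\frac{26650979325}{8} \approx 3.3314 \cdot 10^{9}$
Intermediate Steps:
$q = - \frac{35}{8}$ ($q = 8 - \frac{99}{8} = - \frac{35}{8} \approx -4.375$)
$\left(\left(24372 + 25055\right) + 23098\right) \left(q \left(1 + 92\right) + 46341\right) = \left(\left(24372 + 25055\right) + 23098\right) \left(- \frac{35 \left(1 + 92\right)}{8} + 46341\right) = \left(49427 + 23098\right) \left(\left(- \frac{35}{8}\right) 93 + 46341\right) = 72525 \left(- \frac{3255}{8} + 46341\right) = 72525 \cdot \frac{367473}{8} = \frac{26650979325}{8}$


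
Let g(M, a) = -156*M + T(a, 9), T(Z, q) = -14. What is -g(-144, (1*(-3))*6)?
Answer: -22450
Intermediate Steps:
g(M, a) = -14 - 156*M (g(M, a) = -156*M - 14 = -14 - 156*M)
-g(-144, (1*(-3))*6) = -(-14 - 156*(-144)) = -(-14 + 22464) = -1*22450 = -22450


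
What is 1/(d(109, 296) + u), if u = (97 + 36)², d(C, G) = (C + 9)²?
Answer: 1/31613 ≈ 3.1633e-5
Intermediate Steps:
d(C, G) = (9 + C)²
u = 17689 (u = 133² = 17689)
1/(d(109, 296) + u) = 1/((9 + 109)² + 17689) = 1/(118² + 17689) = 1/(13924 + 17689) = 1/31613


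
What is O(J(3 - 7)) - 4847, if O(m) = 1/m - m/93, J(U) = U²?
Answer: -7212499/1488 ≈ -4847.1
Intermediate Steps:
O(m) = 1/m - m/93
O(J(3 - 7)) - 4847 = (1/((3 - 7)²) - (3 - 7)²/93) - 4847 = (1/((-4)²) - 1/93*(-4)²) - 4847 = (1/16 - 1/93*16) - 4847 = (1/16 - 16/93) - 4847 = -163/1488 - 4847 = -7212499/1488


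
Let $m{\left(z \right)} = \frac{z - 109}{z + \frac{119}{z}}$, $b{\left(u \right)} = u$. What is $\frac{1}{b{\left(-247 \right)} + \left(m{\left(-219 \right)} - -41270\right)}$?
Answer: $\frac{6010}{246557209} \approx 2.4376 \cdot 10^{-5}$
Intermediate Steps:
$m{\left(z \right)} = \frac{-109 + z}{z + \frac{119}{z}}$
$\frac{1}{b{\left(-247 \right)} + \left(m{\left(-219 \right)} - -41270\right)} = \frac{1}{-247 - \left(-41270 + \frac{219 \left(-109 - 219\right)}{119 + \left(-219\right)^{2}}\right)} = \frac{1}{-247 + \left(\left(-219\right) \frac{1}{119 + 47961} \left(-328\right) + 41270\right)} = \frac{1}{-247 + \left(\left(-219\right) \frac{1}{48080} \left(-328\right) + 41270\right)} = \frac{1}{-247 + \left(\frac{8979}{6010} + 41270\right)} = \frac{1}{-247 + \frac{248041679}{6010}} = \frac{1}{\frac{246557209}{6010}} = \frac{6010}{246557209}$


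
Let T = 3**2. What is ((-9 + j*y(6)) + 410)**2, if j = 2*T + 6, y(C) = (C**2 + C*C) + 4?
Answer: 4950625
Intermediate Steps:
T = 9
y(C) = 4 + 2*C**2 (y(C) = (C**2 + C**2) + 4 = 2*C**2 + 4 = 4 + 2*C**2)
j = 24 (j = 2*9 + 6 = 18 + 6 = 24)
((-9 + j*y(6)) + 410)**2 = ((-9 + 24*(4 + 2*6**2)) + 410)**2 = ((-9 + 24*(4 + 2*36)) + 410)**2 = ((-9 + 24*(4 + 72)) + 410)**2 = ((-9 + 24*76) + 410)**2 = ((-9 + 1824) + 410)**2 = (1815 + 410)**2 = 2225**2 = 4950625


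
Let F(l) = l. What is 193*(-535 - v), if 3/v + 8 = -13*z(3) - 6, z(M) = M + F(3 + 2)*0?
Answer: -5471936/53 ≈ -1.0324e+5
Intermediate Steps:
z(M) = M (z(M) = M + (3 + 2)*0 = M + 5*0 = M + 0 = M)
v = -3/53 (v = 3/(-8 + (-13*3 - 6)) = 3/(-8 + (-39 - 6)) = 3/(-8 - 45) = 3/(-53) = 3*(-1/53) = -3/53 ≈ -0.056604)
193*(-535 - v) = 193*(-535 - 1*(-3/53)) = 193*(-535 + 3/53) = 193*(-28352/53) = -5471936/53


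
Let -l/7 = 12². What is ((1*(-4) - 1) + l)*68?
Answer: -68884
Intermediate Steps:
l = -1008 (l = -7*12² = -7*144 = -1008)
((1*(-4) - 1) + l)*68 = ((1*(-4) - 1) - 1008)*68 = ((-4 - 1) - 1008)*68 = (-5 - 1008)*68 = -1013*68 = -68884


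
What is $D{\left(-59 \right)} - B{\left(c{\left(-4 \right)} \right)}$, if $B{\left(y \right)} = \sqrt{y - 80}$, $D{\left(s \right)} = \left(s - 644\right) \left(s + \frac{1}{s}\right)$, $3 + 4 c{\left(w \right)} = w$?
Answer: $\frac{2447846}{59} - \frac{i \sqrt{327}}{2} \approx 41489.0 - 9.0416 i$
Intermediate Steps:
$c{\left(w \right)} = - \frac{3}{4} + \frac{w}{4}$
$D{\left(s \right)} = \left(-644 + s\right) \left(s + \frac{1}{s}\right)$
$B{\left(y \right)} = \sqrt{-80 + y}$
$D{\left(-59 \right)} - B{\left(c{\left(-4 \right)} \right)} = \left(1 + \left(-59\right)^{2} - -37996 - \frac{644}{-59}\right) - \sqrt{-80 + \left(- \frac{3}{4} + \frac{1}{4} \left(-4\right)\right)} = \left(1 + 3481 + 37996 - - \frac{644}{59}\right) - \sqrt{-80 - \frac{7}{4}} = \left(1 + 3481 + 37996 + \frac{644}{59}\right) - \sqrt{-80 - \frac{7}{4}} = \frac{2447846}{59} - \sqrt{- \frac{327}{4}} = \frac{2447846}{59} - \frac{i \sqrt{327}}{2}$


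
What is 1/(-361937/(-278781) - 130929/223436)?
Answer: 62289711516/44369237983 ≈ 1.4039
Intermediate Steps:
1/(-361937/(-278781) - 130929/223436) = 1/(-361937*(-1/278781) - 130929*1/223436) = 1/(361937/278781 - 130929/223436) = 1/(44369237983/62289711516) = 62289711516/44369237983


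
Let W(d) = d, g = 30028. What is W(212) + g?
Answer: 30240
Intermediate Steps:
W(212) + g = 212 + 30028 = 30240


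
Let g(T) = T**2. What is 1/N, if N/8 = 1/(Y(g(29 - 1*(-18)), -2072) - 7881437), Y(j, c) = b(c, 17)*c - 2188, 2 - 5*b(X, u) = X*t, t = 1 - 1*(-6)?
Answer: -69474557/40 ≈ -1.7369e+6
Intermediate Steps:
t = 7 (t = 1 + 6 = 7)
b(X, u) = 2/5 - 7*X/5 (b(X, u) = 2/5 - X*7/5 = 2/5 - 7*X/5)
Y(j, c) = -2188 + c*(2/5 - 7*c/5) (Y(j, c) = (2/5 - 7*c/5)*c - 2188 = c*(2/5 - 7*c/5) - 2188 = -2188 + c*(2/5 - 7*c/5))
N = -40/69474557 (N = 8/((-2188 - 1/5*(-2072)*(-2 + 7*(-2072))) - 7881437) = 8/((-2188 - 1/5*(-2072)*(-2 - 14504)) - 7881437) = 8/((-2188 - 1/5*(-2072)*(-14506)) - 7881437) = 8/((-2188 - 30056432/5) - 7881437) = 8/(-30067372/5 - 7881437) = 8/(-69474557/5) = 8*(-5/69474557) = -40/69474557 ≈ -5.7575e-7)
1/N = 1/(-40/69474557) = -69474557/40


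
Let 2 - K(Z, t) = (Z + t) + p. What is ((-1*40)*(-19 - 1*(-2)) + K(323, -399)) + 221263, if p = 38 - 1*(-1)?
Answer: 221982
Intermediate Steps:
p = 39 (p = 38 + 1 = 39)
K(Z, t) = -37 - Z - t (K(Z, t) = 2 - ((Z + t) + 39) = 2 - (39 + Z + t) = 2 + (-39 - Z - t) = -37 - Z - t)
((-1*40)*(-19 - 1*(-2)) + K(323, -399)) + 221263 = ((-1*40)*(-19 - 1*(-2)) + (-37 - 1*323 - 1*(-399))) + 221263 = (-40*(-19 + 2) + (-37 - 323 + 399)) + 221263 = (-40*(-17) + 39) + 221263 = (680 + 39) + 221263 = 719 + 221263 = 221982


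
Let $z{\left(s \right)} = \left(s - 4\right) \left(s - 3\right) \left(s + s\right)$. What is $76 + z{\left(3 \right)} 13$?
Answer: $76$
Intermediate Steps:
$z{\left(s \right)} = 2 s \left(-4 + s\right) \left(-3 + s\right)$ ($z{\left(s \right)} = \left(-4 + s\right) \left(-3 + s\right) 2 s = \left(-4 + s\right) 2 s \left(-3 + s\right) = 2 s \left(-4 + s\right) \left(-3 + s\right)$)
$76 + z{\left(3 \right)} 13 = 76 + 2 \cdot 3 \left(12 + 3^{2} - 21\right) 13 = 76 + 2 \cdot 3 \left(12 + 9 - 21\right) 13 = 76 + 2 \cdot 3 \cdot 0 \cdot 13 = 76 + 0 \cdot 13 = 76 + 0 = 76$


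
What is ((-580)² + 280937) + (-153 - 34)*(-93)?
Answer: 634728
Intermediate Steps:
((-580)² + 280937) + (-153 - 34)*(-93) = (336400 + 280937) - 187*(-93) = 617337 + 17391 = 634728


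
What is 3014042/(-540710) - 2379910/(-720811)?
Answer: -34065903537/14990373685 ≈ -2.2725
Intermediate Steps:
3014042/(-540710) - 2379910/(-720811) = 3014042*(-1/540710) - 2379910*(-1/720811) = -1507021/270355 + 183070/55447 = -34065903537/14990373685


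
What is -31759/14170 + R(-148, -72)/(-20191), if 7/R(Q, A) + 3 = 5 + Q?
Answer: -1800419467/803298935 ≈ -2.2413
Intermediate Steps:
R(Q, A) = 7/(2 + Q) (R(Q, A) = 7/(-3 + (5 + Q)) = 7/(2 + Q))
-31759/14170 + R(-148, -72)/(-20191) = -31759/14170 + (7/(2 - 148))/(-20191) = -31759*1/14170 + (7/(-146))*(-1/20191) = -2443/1090 + (7*(-1/146))*(-1/20191) = -2443/1090 - 7/146*(-1/20191) = -2443/1090 + 7/2947886 = -1800419467/803298935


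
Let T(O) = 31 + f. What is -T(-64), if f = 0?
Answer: -31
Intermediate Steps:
T(O) = 31 (T(O) = 31 + 0 = 31)
-T(-64) = -1*31 = -31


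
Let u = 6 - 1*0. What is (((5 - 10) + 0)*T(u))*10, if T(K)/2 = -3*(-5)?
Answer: -1500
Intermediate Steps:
u = 6 (u = 6 + 0 = 6)
T(K) = 30 (T(K) = 2*(-3*(-5)) = 2*15 = 30)
(((5 - 10) + 0)*T(u))*10 = (((5 - 10) + 0)*30)*10 = ((-5 + 0)*30)*10 = -5*30*10 = -150*10 = -1500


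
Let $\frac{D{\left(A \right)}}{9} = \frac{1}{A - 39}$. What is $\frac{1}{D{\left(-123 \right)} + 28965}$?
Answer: $\frac{18}{521369} \approx 3.4524 \cdot 10^{-5}$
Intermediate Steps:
$D{\left(A \right)} = \frac{9}{-39 + A}$ ($D{\left(A \right)} = \frac{9}{A - 39} = \frac{9}{-39 + A}$)
$\frac{1}{D{\left(-123 \right)} + 28965} = \frac{1}{\frac{9}{-39 - 123} + 28965} = \frac{1}{\frac{9}{-162} + 28965} = \frac{1}{9 \left(- \frac{1}{162}\right) + 28965} = \frac{1}{- \frac{1}{18} + 28965} = \frac{1}{\frac{521369}{18}} = \frac{18}{521369}$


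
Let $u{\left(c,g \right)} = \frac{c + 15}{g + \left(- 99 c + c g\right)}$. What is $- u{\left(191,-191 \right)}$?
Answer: $\frac{206}{55581} \approx 0.0037063$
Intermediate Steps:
$u{\left(c,g \right)} = \frac{15 + c}{g - 99 c + c g}$
$- u{\left(191,-191 \right)} = - \frac{15 + 191}{-191 - 18909 + 191 \left(-191\right)} = - \frac{206}{-191 - 18909 - 36481} = - \frac{206}{-55581} = - \frac{\left(-1\right) 206}{55581} = \left(-1\right) \left(- \frac{206}{55581}\right) = \frac{206}{55581}$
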